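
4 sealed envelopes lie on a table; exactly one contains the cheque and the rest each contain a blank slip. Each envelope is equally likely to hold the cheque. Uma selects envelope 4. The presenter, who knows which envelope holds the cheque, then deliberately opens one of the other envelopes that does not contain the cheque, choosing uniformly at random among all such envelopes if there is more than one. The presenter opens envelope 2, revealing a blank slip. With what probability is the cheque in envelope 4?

Apply Bayes' rule, conditioning on where the cheque actually is.
If it is in either of envelopes 1 and 3 (prior 1/4 each): the presenter has 2 equally likely choices, so probability 1/2; weight (1/4)·(1/2) = 1/8 each.
If it is in envelope 2 (prior 1/4): the presenter opened envelope 2, so this case is ruled out; weight (1/4)·0 = 0.
If it is in envelope 4 (prior 1/4): the presenter has 3 equally likely choices, so probability 1/3; weight (1/4)·(1/3) = 1/12.
The weights sum to 1/3.
So P(the cheque in envelope 4 | the presenter opened envelope 2) = (1/12) / (1/3) = 1/4.

1/4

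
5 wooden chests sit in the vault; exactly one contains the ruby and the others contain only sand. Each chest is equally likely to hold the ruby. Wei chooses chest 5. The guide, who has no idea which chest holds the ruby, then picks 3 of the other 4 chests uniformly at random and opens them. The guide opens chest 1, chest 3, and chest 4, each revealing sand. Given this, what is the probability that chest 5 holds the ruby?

1/2

Condition on the true location of the ruby.
If it is in any of chests 1, 3, and 4 (prior 1/5 each): that chest was opened and seen not to hold the prize — ruled out; weight (1/5)·0 = 0 each.
If it is in either of chests 2 and 5 (prior 1/5 each): the guide picks exactly this set with probability 1/4 regardless, and none is the prize; weight (1/5)·(1/4) = 1/20 each.
The weights sum to 1/10.
So P(the ruby in chest 5 | the guide opened chest 1, chest 3, and chest 4) = (1/20) / (1/10) = 1/2.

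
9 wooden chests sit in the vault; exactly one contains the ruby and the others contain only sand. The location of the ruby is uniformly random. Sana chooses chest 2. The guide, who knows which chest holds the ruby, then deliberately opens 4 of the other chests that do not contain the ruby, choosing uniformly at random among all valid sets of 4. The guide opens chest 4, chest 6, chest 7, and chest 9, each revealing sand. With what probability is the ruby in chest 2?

Consider each possible location of the ruby in turn.
If it is in any of chests 1, 3, 5, and 8 (prior 1/9 each): the guide has 35 equally likely choices, so probability 1/35; weight (1/9)·(1/35) = 1/315 each.
If it is in chest 2 (prior 1/9): the guide has 70 equally likely choices, so probability 1/70; weight (1/9)·(1/70) = 1/630.
If it is in any of chests 4, 6, 7, and 9 (prior 1/9 each): that chest was opened and seen not to hold the prize — ruled out; weight (1/9)·0 = 0 each.
The weights sum to 1/70.
So P(the ruby in chest 2 | the guide opened chest 4, chest 6, chest 7, and chest 9) = (1/630) / (1/70) = 1/9.

1/9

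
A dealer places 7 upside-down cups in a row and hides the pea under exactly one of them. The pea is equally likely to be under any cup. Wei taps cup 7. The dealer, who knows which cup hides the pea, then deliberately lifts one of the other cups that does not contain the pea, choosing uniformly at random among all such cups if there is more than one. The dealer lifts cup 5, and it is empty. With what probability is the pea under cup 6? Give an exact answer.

Apply Bayes' rule, conditioning on where the pea actually is.
If it is under any of cups 1, 2, 3, 4, and 6 (prior 1/7 each): the dealer has 5 equally likely choices, so probability 1/5; weight (1/7)·(1/5) = 1/35 each.
If it is under cup 5 (prior 1/7): the dealer opened cup 5, so this case is ruled out; weight (1/7)·0 = 0.
If it is under cup 7 (prior 1/7): the dealer has 6 equally likely choices, so probability 1/6; weight (1/7)·(1/6) = 1/42.
The weights sum to 1/6.
So P(the pea under cup 6 | the dealer opened cup 5) = (1/35) / (1/6) = 6/35.

6/35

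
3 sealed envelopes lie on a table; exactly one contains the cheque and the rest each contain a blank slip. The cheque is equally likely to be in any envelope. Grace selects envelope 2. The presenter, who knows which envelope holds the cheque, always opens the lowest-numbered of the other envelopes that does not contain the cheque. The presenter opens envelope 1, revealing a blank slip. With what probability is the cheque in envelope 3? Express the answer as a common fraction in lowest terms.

1/2

Condition on the true location of the cheque.
If it is in envelope 1 (prior 1/3): the presenter opened envelope 1, so this case is ruled out; weight (1/3)·0 = 0.
If it is in either of envelopes 2 and 3 (prior 1/3 each): envelope 1 is the lowest-numbered option available, probability 1; weight (1/3)·1 = 1/3 each.
The weights sum to 2/3.
So P(the cheque in envelope 3 | the presenter opened envelope 1) = (1/3) / (2/3) = 1/2.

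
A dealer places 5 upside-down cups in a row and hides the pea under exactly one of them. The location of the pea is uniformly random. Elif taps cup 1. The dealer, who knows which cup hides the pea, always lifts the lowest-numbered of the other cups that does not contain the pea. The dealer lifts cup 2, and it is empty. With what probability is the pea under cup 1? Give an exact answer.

Apply Bayes' rule, conditioning on where the pea actually is.
If it is under any of cups 1, 3, 4, and 5 (prior 1/5 each): cup 2 is the lowest-numbered option available, probability 1; weight (1/5)·1 = 1/5 each.
If it is under cup 2 (prior 1/5): the dealer opened cup 2, so this case is ruled out; weight (1/5)·0 = 0.
The weights sum to 4/5.
So P(the pea under cup 1 | the dealer opened cup 2) = (1/5) / (4/5) = 1/4.

1/4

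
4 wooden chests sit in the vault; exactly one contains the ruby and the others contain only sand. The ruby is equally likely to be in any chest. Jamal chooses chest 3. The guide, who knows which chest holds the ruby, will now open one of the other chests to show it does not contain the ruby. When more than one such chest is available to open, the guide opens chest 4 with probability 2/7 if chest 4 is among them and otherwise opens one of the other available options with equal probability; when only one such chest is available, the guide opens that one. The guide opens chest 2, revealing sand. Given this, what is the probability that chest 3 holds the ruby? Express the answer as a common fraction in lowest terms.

Apply Bayes' rule, conditioning on where the ruby actually is.
If it is in chest 1 (prior 1/4): chest 4 is available but not opened, probability 5/7; weight (1/4)·(5/7) = 5/28.
If it is in chest 2 (prior 1/4): the guide opened chest 2, so this case is ruled out; weight (1/4)·0 = 0.
If it is in chest 3 (prior 1/4): chest 4 is available but not opened; chest 2 gets probability (1 − 2/7)/2 = 5/14; weight (1/4)·(5/14) = 5/56.
If it is in chest 4 (prior 1/4): chest 4 holds the prize so is unavailable; the guide chooses uniformly among the 2 others, probability 1/2; weight (1/4)·(1/2) = 1/8.
The weights sum to 11/28.
So P(the ruby in chest 3 | the guide opened chest 2) = (5/56) / (11/28) = 5/22.

5/22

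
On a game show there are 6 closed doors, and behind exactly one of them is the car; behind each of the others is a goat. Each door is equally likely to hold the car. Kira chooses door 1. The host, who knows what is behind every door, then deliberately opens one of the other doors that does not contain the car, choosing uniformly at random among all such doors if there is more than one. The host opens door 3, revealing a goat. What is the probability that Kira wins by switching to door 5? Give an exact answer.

5/24

Condition on the true location of the car.
If it is behind door 1 (prior 1/6): the host has 5 equally likely choices, so probability 1/5; weight (1/6)·(1/5) = 1/30.
If it is behind any of doors 2, 4, 5, and 6 (prior 1/6 each): the host has 4 equally likely choices, so probability 1/4; weight (1/6)·(1/4) = 1/24 each.
If it is behind door 3 (prior 1/6): the host opened door 3, so this case is ruled out; weight (1/6)·0 = 0.
The weights sum to 1/5.
So P(the car behind door 5 | the host opened door 3) = (1/24) / (1/5) = 5/24.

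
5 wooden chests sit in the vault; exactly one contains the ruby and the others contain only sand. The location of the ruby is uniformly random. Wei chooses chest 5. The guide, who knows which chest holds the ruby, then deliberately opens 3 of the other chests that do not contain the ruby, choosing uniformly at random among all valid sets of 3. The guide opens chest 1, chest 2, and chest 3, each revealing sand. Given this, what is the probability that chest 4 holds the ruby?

4/5

Consider each possible location of the ruby in turn.
If it is in any of chests 1, 2, and 3 (prior 1/5 each): that chest was opened and seen not to hold the prize — ruled out; weight (1/5)·0 = 0 each.
If it is in chest 4 (prior 1/5): the guide has no choice, probability 1; weight (1/5)·1 = 1/5.
If it is in chest 5 (prior 1/5): the guide has 4 equally likely choices, so probability 1/4; weight (1/5)·(1/4) = 1/20.
The weights sum to 1/4.
So P(the ruby in chest 4 | the guide opened chest 1, chest 2, and chest 3) = (1/5) / (1/4) = 4/5.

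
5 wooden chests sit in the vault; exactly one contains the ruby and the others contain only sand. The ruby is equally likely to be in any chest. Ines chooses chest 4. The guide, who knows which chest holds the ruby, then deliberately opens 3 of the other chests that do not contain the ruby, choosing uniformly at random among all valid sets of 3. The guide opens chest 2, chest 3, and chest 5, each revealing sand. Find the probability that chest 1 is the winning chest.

4/5

Apply Bayes' rule, conditioning on where the ruby actually is.
If it is in chest 1 (prior 1/5): the guide has no choice, probability 1; weight (1/5)·1 = 1/5.
If it is in any of chests 2, 3, and 5 (prior 1/5 each): that chest was opened and seen not to hold the prize — ruled out; weight (1/5)·0 = 0 each.
If it is in chest 4 (prior 1/5): the guide has 4 equally likely choices, so probability 1/4; weight (1/5)·(1/4) = 1/20.
The weights sum to 1/4.
So P(the ruby in chest 1 | the guide opened chest 2, chest 3, and chest 5) = (1/5) / (1/4) = 4/5.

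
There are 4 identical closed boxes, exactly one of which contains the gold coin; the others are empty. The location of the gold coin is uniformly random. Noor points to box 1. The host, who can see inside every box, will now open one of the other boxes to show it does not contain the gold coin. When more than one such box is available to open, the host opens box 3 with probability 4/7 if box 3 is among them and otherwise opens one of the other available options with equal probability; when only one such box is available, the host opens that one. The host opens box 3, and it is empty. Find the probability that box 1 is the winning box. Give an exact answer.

1/3

Condition on the true location of the gold coin.
If it is in any of boxes 1, 2, and 4 (prior 1/4 each): box 3 is available, opened with probability 4/7; weight (1/4)·(4/7) = 1/7 each.
If it is in box 3 (prior 1/4): the host opened box 3, so this case is ruled out; weight (1/4)·0 = 0.
The weights sum to 3/7.
So P(the gold coin in box 1 | the host opened box 3) = (1/7) / (3/7) = 1/3.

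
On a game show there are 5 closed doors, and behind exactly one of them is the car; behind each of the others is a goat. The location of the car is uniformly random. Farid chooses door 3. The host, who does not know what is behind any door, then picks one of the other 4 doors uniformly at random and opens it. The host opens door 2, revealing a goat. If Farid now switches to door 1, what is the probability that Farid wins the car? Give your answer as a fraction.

1/4

Condition on the true location of the car.
If it is behind any of doors 1, 3, 4, and 5 (prior 1/5 each): the host picks door 2 with probability 1/4 regardless, and it is not the prize; weight (1/5)·(1/4) = 1/20 each.
If it is behind door 2 (prior 1/5): the host opened door 2, so this case is ruled out; weight (1/5)·0 = 0.
The weights sum to 1/5.
So P(the car behind door 1 | the host opened door 2) = (1/20) / (1/5) = 1/4.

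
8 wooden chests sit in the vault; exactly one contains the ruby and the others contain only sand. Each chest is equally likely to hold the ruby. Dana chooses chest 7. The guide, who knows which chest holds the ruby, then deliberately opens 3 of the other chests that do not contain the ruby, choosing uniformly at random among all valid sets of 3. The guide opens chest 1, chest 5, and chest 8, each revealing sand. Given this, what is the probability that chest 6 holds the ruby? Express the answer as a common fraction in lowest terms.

Condition on the true location of the ruby.
If it is in any of chests 1, 5, and 8 (prior 1/8 each): that chest was opened and seen not to hold the prize — ruled out; weight (1/8)·0 = 0 each.
If it is in any of chests 2, 3, 4, and 6 (prior 1/8 each): the guide has 20 equally likely choices, so probability 1/20; weight (1/8)·(1/20) = 1/160 each.
If it is in chest 7 (prior 1/8): the guide has 35 equally likely choices, so probability 1/35; weight (1/8)·(1/35) = 1/280.
The weights sum to 1/35.
So P(the ruby in chest 6 | the guide opened chest 1, chest 5, and chest 8) = (1/160) / (1/35) = 7/32.

7/32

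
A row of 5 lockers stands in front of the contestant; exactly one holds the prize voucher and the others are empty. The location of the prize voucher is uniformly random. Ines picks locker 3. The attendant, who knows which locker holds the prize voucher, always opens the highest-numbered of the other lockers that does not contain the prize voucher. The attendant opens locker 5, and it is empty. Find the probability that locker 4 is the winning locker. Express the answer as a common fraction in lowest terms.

1/4

Consider each possible location of the prize voucher in turn.
If it is in any of lockers 1, 2, 3, and 4 (prior 1/5 each): locker 5 is the highest-numbered option available, probability 1; weight (1/5)·1 = 1/5 each.
If it is in locker 5 (prior 1/5): the attendant opened locker 5, so this case is ruled out; weight (1/5)·0 = 0.
The weights sum to 4/5.
So P(the prize voucher in locker 4 | the attendant opened locker 5) = (1/5) / (4/5) = 1/4.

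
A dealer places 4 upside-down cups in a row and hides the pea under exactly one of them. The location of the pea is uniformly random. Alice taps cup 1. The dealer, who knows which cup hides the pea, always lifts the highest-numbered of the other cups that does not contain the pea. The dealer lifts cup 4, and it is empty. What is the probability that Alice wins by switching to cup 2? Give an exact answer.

Consider each possible location of the pea in turn.
If it is under any of cups 1, 2, and 3 (prior 1/4 each): cup 4 is the highest-numbered option available, probability 1; weight (1/4)·1 = 1/4 each.
If it is under cup 4 (prior 1/4): the dealer opened cup 4, so this case is ruled out; weight (1/4)·0 = 0.
The weights sum to 3/4.
So P(the pea under cup 2 | the dealer opened cup 4) = (1/4) / (3/4) = 1/3.

1/3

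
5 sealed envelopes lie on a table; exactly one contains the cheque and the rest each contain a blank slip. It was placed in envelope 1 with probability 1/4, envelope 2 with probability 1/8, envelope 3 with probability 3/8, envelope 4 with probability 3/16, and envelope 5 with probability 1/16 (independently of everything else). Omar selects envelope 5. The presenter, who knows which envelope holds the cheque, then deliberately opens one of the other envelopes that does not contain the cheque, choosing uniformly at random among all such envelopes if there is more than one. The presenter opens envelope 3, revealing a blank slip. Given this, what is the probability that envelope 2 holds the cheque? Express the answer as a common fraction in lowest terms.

8/39

Consider each possible location of the cheque in turn.
If it is in envelope 1 (prior 1/4): the presenter has 3 equally likely choices, so probability 1/3; weight (1/4)·(1/3) = 1/12.
If it is in envelope 2 (prior 1/8): the presenter has 3 equally likely choices, so probability 1/3; weight (1/8)·(1/3) = 1/24.
If it is in envelope 3 (prior 3/8): the presenter opened envelope 3, so this case is ruled out; weight (3/8)·0 = 0.
If it is in envelope 4 (prior 3/16): the presenter has 3 equally likely choices, so probability 1/3; weight (3/16)·(1/3) = 1/16.
If it is in envelope 5 (prior 1/16): the presenter has 4 equally likely choices, so probability 1/4; weight (1/16)·(1/4) = 1/64.
The weights sum to 13/64.
So P(the cheque in envelope 2 | the presenter opened envelope 3) = (1/24) / (13/64) = 8/39.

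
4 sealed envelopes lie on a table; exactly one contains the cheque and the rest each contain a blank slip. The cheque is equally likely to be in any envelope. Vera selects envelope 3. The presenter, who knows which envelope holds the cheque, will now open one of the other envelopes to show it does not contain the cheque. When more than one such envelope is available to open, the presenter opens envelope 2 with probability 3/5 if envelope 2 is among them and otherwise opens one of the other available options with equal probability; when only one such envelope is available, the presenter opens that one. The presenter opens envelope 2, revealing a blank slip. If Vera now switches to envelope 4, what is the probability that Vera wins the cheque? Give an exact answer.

Apply Bayes' rule, conditioning on where the cheque actually is.
If it is in any of envelopes 1, 3, and 4 (prior 1/4 each): envelope 2 is available, opened with probability 3/5; weight (1/4)·(3/5) = 3/20 each.
If it is in envelope 2 (prior 1/4): the presenter opened envelope 2, so this case is ruled out; weight (1/4)·0 = 0.
The weights sum to 9/20.
So P(the cheque in envelope 4 | the presenter opened envelope 2) = (3/20) / (9/20) = 1/3.

1/3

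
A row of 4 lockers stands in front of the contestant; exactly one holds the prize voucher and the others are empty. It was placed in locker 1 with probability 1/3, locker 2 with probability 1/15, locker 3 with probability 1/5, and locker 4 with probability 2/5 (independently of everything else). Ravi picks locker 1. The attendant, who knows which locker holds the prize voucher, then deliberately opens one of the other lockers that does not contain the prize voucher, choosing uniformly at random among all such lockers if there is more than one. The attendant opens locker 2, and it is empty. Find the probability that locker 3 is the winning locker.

9/37

Consider each possible location of the prize voucher in turn.
If it is in locker 1 (prior 1/3): the attendant has 3 equally likely choices, so probability 1/3; weight (1/3)·(1/3) = 1/9.
If it is in locker 2 (prior 1/15): the attendant opened locker 2, so this case is ruled out; weight (1/15)·0 = 0.
If it is in locker 3 (prior 1/5): the attendant has 2 equally likely choices, so probability 1/2; weight (1/5)·(1/2) = 1/10.
If it is in locker 4 (prior 2/5): the attendant has 2 equally likely choices, so probability 1/2; weight (2/5)·(1/2) = 1/5.
The weights sum to 37/90.
So P(the prize voucher in locker 3 | the attendant opened locker 2) = (1/10) / (37/90) = 9/37.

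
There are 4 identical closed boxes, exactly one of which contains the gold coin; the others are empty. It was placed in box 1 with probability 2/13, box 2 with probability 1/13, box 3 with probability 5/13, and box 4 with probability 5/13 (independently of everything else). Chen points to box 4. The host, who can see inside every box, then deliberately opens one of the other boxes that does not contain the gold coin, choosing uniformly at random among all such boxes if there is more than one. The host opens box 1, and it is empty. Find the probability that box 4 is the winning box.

5/14

Condition on the true location of the gold coin.
If it is in box 1 (prior 2/13): the host opened box 1, so this case is ruled out; weight (2/13)·0 = 0.
If it is in box 2 (prior 1/13): the host has 2 equally likely choices, so probability 1/2; weight (1/13)·(1/2) = 1/26.
If it is in box 3 (prior 5/13): the host has 2 equally likely choices, so probability 1/2; weight (5/13)·(1/2) = 5/26.
If it is in box 4 (prior 5/13): the host has 3 equally likely choices, so probability 1/3; weight (5/13)·(1/3) = 5/39.
The weights sum to 14/39.
So P(the gold coin in box 4 | the host opened box 1) = (5/39) / (14/39) = 5/14.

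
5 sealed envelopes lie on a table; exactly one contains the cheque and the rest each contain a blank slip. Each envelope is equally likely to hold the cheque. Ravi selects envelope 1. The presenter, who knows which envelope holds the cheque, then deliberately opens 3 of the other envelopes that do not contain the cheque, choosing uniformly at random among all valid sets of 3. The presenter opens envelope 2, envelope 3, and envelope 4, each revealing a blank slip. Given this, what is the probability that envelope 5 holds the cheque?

4/5

Apply Bayes' rule, conditioning on where the cheque actually is.
If it is in envelope 1 (prior 1/5): the presenter has 4 equally likely choices, so probability 1/4; weight (1/5)·(1/4) = 1/20.
If it is in any of envelopes 2, 3, and 4 (prior 1/5 each): that envelope was opened and seen not to hold the prize — ruled out; weight (1/5)·0 = 0 each.
If it is in envelope 5 (prior 1/5): the presenter has no choice, probability 1; weight (1/5)·1 = 1/5.
The weights sum to 1/4.
So P(the cheque in envelope 5 | the presenter opened envelope 2, envelope 3, and envelope 4) = (1/5) / (1/4) = 4/5.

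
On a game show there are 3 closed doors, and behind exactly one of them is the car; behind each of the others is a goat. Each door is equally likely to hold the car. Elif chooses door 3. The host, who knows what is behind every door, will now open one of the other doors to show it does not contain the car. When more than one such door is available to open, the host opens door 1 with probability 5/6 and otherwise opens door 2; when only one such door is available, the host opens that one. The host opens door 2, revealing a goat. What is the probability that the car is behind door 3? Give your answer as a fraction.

Condition on the true location of the car.
If it is behind door 1 (prior 1/3): only door 2 is available, probability 1; weight (1/3)·1 = 1/3.
If it is behind door 2 (prior 1/3): the host opened door 2, so this case is ruled out; weight (1/3)·0 = 0.
If it is behind door 3 (prior 1/3): door 1 is available but not opened, probability 1/6; weight (1/3)·(1/6) = 1/18.
The weights sum to 7/18.
So P(the car behind door 3 | the host opened door 2) = (1/18) / (7/18) = 1/7.

1/7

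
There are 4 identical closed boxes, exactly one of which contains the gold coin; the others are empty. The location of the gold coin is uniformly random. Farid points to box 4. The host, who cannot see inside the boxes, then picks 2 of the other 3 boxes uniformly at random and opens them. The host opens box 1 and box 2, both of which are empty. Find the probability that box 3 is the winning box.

Because the host chose which boxes to open without knowing where the gold coin is, the choice is independent of the prize location. Learning that none of the 2 opened boxes holds the gold coin simply rules out those 2 locations and leaves the remaining 2 boxes still equally likely by symmetry.
So P(the gold coin in box 3) = 1/2.

1/2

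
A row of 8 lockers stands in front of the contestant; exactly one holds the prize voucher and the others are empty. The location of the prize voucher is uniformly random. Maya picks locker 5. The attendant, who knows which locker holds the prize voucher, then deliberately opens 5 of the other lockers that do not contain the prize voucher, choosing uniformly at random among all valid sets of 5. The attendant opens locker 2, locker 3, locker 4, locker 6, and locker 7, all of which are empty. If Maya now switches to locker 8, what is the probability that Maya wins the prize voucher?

Apply Bayes' rule, conditioning on where the prize voucher actually is.
If it is in either of lockers 1 and 8 (prior 1/8 each): the attendant has 6 equally likely choices, so probability 1/6; weight (1/8)·(1/6) = 1/48 each.
If it is in any of lockers 2, 3, 4, 6, and 7 (prior 1/8 each): that locker was opened and seen not to hold the prize — ruled out; weight (1/8)·0 = 0 each.
If it is in locker 5 (prior 1/8): the attendant has 21 equally likely choices, so probability 1/21; weight (1/8)·(1/21) = 1/168.
The weights sum to 1/21.
So P(the prize voucher in locker 8 | the attendant opened locker 2, locker 3, locker 4, locker 6, and locker 7) = (1/48) / (1/21) = 7/16.

7/16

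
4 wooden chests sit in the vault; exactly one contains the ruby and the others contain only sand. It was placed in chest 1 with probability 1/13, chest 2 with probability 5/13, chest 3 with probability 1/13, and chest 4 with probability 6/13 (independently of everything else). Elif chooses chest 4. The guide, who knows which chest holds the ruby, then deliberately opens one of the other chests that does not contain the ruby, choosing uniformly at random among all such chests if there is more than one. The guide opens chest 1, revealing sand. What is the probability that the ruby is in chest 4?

2/5

Apply Bayes' rule, conditioning on where the ruby actually is.
If it is in chest 1 (prior 1/13): the guide opened chest 1, so this case is ruled out; weight (1/13)·0 = 0.
If it is in chest 2 (prior 5/13): the guide has 2 equally likely choices, so probability 1/2; weight (5/13)·(1/2) = 5/26.
If it is in chest 3 (prior 1/13): the guide has 2 equally likely choices, so probability 1/2; weight (1/13)·(1/2) = 1/26.
If it is in chest 4 (prior 6/13): the guide has 3 equally likely choices, so probability 1/3; weight (6/13)·(1/3) = 2/13.
The weights sum to 5/13.
So P(the ruby in chest 4 | the guide opened chest 1) = (2/13) / (5/13) = 2/5.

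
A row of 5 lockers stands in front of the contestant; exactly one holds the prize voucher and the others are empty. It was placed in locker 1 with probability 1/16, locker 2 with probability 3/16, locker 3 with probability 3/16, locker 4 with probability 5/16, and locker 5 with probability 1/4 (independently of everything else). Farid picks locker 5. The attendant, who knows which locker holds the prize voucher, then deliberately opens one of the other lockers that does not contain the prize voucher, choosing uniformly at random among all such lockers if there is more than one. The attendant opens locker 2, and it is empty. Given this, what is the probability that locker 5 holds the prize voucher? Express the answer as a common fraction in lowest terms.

Consider each possible location of the prize voucher in turn.
If it is in locker 1 (prior 1/16): the attendant has 3 equally likely choices, so probability 1/3; weight (1/16)·(1/3) = 1/48.
If it is in locker 2 (prior 3/16): the attendant opened locker 2, so this case is ruled out; weight (3/16)·0 = 0.
If it is in locker 3 (prior 3/16): the attendant has 3 equally likely choices, so probability 1/3; weight (3/16)·(1/3) = 1/16.
If it is in locker 4 (prior 5/16): the attendant has 3 equally likely choices, so probability 1/3; weight (5/16)·(1/3) = 5/48.
If it is in locker 5 (prior 1/4): the attendant has 4 equally likely choices, so probability 1/4; weight (1/4)·(1/4) = 1/16.
The weights sum to 1/4.
So P(the prize voucher in locker 5 | the attendant opened locker 2) = (1/16) / (1/4) = 1/4.

1/4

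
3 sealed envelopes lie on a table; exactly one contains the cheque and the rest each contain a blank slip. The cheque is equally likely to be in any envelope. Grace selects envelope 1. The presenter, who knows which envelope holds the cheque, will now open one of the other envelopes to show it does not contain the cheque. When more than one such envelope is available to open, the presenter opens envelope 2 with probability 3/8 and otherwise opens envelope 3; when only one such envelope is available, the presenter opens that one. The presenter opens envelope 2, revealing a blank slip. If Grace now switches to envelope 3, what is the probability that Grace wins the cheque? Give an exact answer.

Consider each possible location of the cheque in turn.
If it is in envelope 1 (prior 1/3): envelope 2 is available, opened with probability 3/8; weight (1/3)·(3/8) = 1/8.
If it is in envelope 2 (prior 1/3): the presenter opened envelope 2, so this case is ruled out; weight (1/3)·0 = 0.
If it is in envelope 3 (prior 1/3): only envelope 2 is available, probability 1; weight (1/3)·1 = 1/3.
The weights sum to 11/24.
So P(the cheque in envelope 3 | the presenter opened envelope 2) = (1/3) / (11/24) = 8/11.

8/11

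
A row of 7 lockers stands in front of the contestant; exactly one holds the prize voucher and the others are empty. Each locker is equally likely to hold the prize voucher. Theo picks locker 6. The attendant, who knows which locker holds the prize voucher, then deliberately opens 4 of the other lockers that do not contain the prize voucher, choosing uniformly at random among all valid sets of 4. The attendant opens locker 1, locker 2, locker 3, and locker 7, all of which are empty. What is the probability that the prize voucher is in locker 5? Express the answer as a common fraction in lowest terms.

Consider each possible location of the prize voucher in turn.
If it is in any of lockers 1, 2, 3, and 7 (prior 1/7 each): that locker was opened and seen not to hold the prize — ruled out; weight (1/7)·0 = 0 each.
If it is in either of lockers 4 and 5 (prior 1/7 each): the attendant has 5 equally likely choices, so probability 1/5; weight (1/7)·(1/5) = 1/35 each.
If it is in locker 6 (prior 1/7): the attendant has 15 equally likely choices, so probability 1/15; weight (1/7)·(1/15) = 1/105.
The weights sum to 1/15.
So P(the prize voucher in locker 5 | the attendant opened locker 1, locker 2, locker 3, and locker 7) = (1/35) / (1/15) = 3/7.

3/7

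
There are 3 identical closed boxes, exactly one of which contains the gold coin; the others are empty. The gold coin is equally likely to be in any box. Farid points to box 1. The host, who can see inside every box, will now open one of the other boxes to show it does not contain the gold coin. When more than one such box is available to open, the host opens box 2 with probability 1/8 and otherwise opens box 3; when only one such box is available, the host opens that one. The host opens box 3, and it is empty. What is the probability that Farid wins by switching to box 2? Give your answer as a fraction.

Consider each possible location of the gold coin in turn.
If it is in box 1 (prior 1/3): box 2 is available but not opened, probability 7/8; weight (1/3)·(7/8) = 7/24.
If it is in box 2 (prior 1/3): only box 3 is available, probability 1; weight (1/3)·1 = 1/3.
If it is in box 3 (prior 1/3): the host opened box 3, so this case is ruled out; weight (1/3)·0 = 0.
The weights sum to 5/8.
So P(the gold coin in box 2 | the host opened box 3) = (1/3) / (5/8) = 8/15.

8/15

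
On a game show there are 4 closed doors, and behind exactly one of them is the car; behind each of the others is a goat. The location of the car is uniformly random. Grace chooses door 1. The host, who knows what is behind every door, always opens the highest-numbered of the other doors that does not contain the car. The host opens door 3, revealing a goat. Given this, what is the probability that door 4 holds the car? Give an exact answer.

1

Condition on the true location of the car.
If it is behind either of doors 1 and 2 (prior 1/4 each): the host would have opened door 4 instead, probability 0; weight (1/4)·0 = 0 each.
If it is behind door 3 (prior 1/4): the host opened door 3, so this case is ruled out; weight (1/4)·0 = 0.
If it is behind door 4 (prior 1/4): door 3 is the highest-numbered option available, probability 1; weight (1/4)·1 = 1/4.
The weights sum to 1/4.
So P(the car behind door 4 | the host opened door 3) = (1/4) / (1/4) = 1.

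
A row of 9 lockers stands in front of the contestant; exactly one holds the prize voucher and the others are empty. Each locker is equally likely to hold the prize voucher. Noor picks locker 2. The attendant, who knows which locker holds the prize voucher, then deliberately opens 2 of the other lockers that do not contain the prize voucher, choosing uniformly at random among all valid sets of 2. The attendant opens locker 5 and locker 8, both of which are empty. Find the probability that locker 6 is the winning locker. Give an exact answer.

Condition on the true location of the prize voucher.
If it is in any of lockers 1, 3, 4, 6, 7, and 9 (prior 1/9 each): the attendant has 21 equally likely choices, so probability 1/21; weight (1/9)·(1/21) = 1/189 each.
If it is in locker 2 (prior 1/9): the attendant has 28 equally likely choices, so probability 1/28; weight (1/9)·(1/28) = 1/252.
If it is in either of lockers 5 and 8 (prior 1/9 each): that locker was opened and seen not to hold the prize — ruled out; weight (1/9)·0 = 0 each.
The weights sum to 1/28.
So P(the prize voucher in locker 6 | the attendant opened locker 5 and locker 8) = (1/189) / (1/28) = 4/27.

4/27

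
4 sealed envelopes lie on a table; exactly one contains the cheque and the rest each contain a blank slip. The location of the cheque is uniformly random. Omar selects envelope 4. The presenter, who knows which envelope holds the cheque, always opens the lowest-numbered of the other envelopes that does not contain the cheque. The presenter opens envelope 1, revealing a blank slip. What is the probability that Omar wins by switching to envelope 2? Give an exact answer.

Apply Bayes' rule, conditioning on where the cheque actually is.
If it is in envelope 1 (prior 1/4): the presenter opened envelope 1, so this case is ruled out; weight (1/4)·0 = 0.
If it is in any of envelopes 2, 3, and 4 (prior 1/4 each): envelope 1 is the lowest-numbered option available, probability 1; weight (1/4)·1 = 1/4 each.
The weights sum to 3/4.
So P(the cheque in envelope 2 | the presenter opened envelope 1) = (1/4) / (3/4) = 1/3.

1/3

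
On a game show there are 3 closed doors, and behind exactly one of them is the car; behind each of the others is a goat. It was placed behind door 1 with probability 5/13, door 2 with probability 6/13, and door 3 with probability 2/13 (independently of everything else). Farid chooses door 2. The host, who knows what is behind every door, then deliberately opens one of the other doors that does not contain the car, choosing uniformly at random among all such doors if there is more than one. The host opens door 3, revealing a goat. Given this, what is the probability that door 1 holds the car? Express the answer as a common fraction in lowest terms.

5/8

Consider each possible location of the car in turn.
If it is behind door 1 (prior 5/13): the host has no choice, probability 1; weight (5/13)·1 = 5/13.
If it is behind door 2 (prior 6/13): the host has 2 equally likely choices, so probability 1/2; weight (6/13)·(1/2) = 3/13.
If it is behind door 3 (prior 2/13): the host opened door 3, so this case is ruled out; weight (2/13)·0 = 0.
The weights sum to 8/13.
So P(the car behind door 1 | the host opened door 3) = (5/13) / (8/13) = 5/8.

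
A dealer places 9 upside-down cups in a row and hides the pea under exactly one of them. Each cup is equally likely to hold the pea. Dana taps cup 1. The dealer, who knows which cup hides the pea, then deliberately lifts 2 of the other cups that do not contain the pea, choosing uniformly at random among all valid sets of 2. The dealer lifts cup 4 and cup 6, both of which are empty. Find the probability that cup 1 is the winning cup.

Consider each possible location of the pea in turn.
If it is under cup 1 (prior 1/9): the dealer has 28 equally likely choices, so probability 1/28; weight (1/9)·(1/28) = 1/252.
If it is under any of cups 2, 3, 5, 7, 8, and 9 (prior 1/9 each): the dealer has 21 equally likely choices, so probability 1/21; weight (1/9)·(1/21) = 1/189 each.
If it is under either of cups 4 and 6 (prior 1/9 each): that cup was opened and seen not to hold the prize — ruled out; weight (1/9)·0 = 0 each.
The weights sum to 1/28.
So P(the pea under cup 1 | the dealer opened cup 4 and cup 6) = (1/252) / (1/28) = 1/9.

1/9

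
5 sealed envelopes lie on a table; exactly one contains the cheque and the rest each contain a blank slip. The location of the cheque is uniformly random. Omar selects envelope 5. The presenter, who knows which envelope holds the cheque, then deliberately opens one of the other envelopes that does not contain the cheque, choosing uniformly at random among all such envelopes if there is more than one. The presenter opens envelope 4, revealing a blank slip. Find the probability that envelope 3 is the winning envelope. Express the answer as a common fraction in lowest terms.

4/15

Apply Bayes' rule, conditioning on where the cheque actually is.
If it is in any of envelopes 1, 2, and 3 (prior 1/5 each): the presenter has 3 equally likely choices, so probability 1/3; weight (1/5)·(1/3) = 1/15 each.
If it is in envelope 4 (prior 1/5): the presenter opened envelope 4, so this case is ruled out; weight (1/5)·0 = 0.
If it is in envelope 5 (prior 1/5): the presenter has 4 equally likely choices, so probability 1/4; weight (1/5)·(1/4) = 1/20.
The weights sum to 1/4.
So P(the cheque in envelope 3 | the presenter opened envelope 4) = (1/15) / (1/4) = 4/15.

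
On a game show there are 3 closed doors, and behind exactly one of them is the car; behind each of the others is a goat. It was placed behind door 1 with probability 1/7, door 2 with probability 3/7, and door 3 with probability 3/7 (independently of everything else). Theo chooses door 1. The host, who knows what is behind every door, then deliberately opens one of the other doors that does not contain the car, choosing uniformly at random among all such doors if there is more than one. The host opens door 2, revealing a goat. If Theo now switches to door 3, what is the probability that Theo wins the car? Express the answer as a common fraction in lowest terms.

6/7

Apply Bayes' rule, conditioning on where the car actually is.
If it is behind door 1 (prior 1/7): the host has 2 equally likely choices, so probability 1/2; weight (1/7)·(1/2) = 1/14.
If it is behind door 2 (prior 3/7): the host opened door 2, so this case is ruled out; weight (3/7)·0 = 0.
If it is behind door 3 (prior 3/7): the host has no choice, probability 1; weight (3/7)·1 = 3/7.
The weights sum to 1/2.
So P(the car behind door 3 | the host opened door 2) = (3/7) / (1/2) = 6/7.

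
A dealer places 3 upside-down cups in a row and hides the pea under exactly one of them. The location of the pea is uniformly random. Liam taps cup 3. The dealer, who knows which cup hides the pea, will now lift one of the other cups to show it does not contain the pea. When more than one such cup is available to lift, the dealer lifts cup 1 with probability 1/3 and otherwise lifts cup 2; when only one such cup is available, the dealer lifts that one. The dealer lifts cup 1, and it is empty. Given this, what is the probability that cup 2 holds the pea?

Apply Bayes' rule, conditioning on where the pea actually is.
If it is under cup 1 (prior 1/3): the dealer opened cup 1, so this case is ruled out; weight (1/3)·0 = 0.
If it is under cup 2 (prior 1/3): only cup 1 is available, probability 1; weight (1/3)·1 = 1/3.
If it is under cup 3 (prior 1/3): cup 1 is available, opened with probability 1/3; weight (1/3)·(1/3) = 1/9.
The weights sum to 4/9.
So P(the pea under cup 2 | the dealer opened cup 1) = (1/3) / (4/9) = 3/4.

3/4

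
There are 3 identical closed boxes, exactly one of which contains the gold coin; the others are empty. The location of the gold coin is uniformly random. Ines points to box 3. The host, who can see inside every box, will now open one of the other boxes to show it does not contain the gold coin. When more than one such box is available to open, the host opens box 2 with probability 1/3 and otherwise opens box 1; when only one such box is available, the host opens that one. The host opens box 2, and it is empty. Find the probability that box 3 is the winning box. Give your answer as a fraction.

1/4

Condition on the true location of the gold coin.
If it is in box 1 (prior 1/3): only box 2 is available, probability 1; weight (1/3)·1 = 1/3.
If it is in box 2 (prior 1/3): the host opened box 2, so this case is ruled out; weight (1/3)·0 = 0.
If it is in box 3 (prior 1/3): box 2 is available, opened with probability 1/3; weight (1/3)·(1/3) = 1/9.
The weights sum to 4/9.
So P(the gold coin in box 3 | the host opened box 2) = (1/9) / (4/9) = 1/4.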